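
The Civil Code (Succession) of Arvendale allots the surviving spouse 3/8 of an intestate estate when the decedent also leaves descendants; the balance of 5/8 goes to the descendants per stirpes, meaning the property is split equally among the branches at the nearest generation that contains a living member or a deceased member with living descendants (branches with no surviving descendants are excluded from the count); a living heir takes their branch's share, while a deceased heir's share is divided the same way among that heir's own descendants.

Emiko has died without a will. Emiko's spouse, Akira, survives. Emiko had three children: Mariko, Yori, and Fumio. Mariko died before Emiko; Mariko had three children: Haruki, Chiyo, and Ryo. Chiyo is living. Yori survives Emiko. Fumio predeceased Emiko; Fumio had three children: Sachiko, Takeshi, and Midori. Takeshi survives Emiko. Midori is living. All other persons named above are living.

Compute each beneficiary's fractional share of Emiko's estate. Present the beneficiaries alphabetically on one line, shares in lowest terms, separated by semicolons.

Akira, as surviving spouse, takes 3/8.
The remaining 5/8 passes to Emiko's descendants per stirpes.
The 5/8 is divided into 3 equal shares of 5/24 among Mariko, Yori, Fumio.
Mariko predeceased; the 5/24 allotted to Mariko's branch passes to Mariko's issue by representation.
The 5/24 is divided into 3 equal shares of 5/72 among Haruki, Chiyo, Ryo.
Haruki is living and takes 5/72.
Chiyo is living and takes 5/72.
Ryo is living and takes 5/72.
Yori is living and takes 5/24.
Fumio predeceased; the 5/24 allotted to Fumio's branch passes to Fumio's issue by representation.
The 5/24 is divided into 3 equal shares of 5/72 among Sachiko, Takeshi, Midori.
Sachiko is living and takes 5/72.
Takeshi is living and takes 5/72.
Midori is living and takes 5/72.

Akira 3/8; Chiyo 5/72; Haruki 5/72; Midori 5/72; Ryo 5/72; Sachiko 5/72; Takeshi 5/72; Yori 5/24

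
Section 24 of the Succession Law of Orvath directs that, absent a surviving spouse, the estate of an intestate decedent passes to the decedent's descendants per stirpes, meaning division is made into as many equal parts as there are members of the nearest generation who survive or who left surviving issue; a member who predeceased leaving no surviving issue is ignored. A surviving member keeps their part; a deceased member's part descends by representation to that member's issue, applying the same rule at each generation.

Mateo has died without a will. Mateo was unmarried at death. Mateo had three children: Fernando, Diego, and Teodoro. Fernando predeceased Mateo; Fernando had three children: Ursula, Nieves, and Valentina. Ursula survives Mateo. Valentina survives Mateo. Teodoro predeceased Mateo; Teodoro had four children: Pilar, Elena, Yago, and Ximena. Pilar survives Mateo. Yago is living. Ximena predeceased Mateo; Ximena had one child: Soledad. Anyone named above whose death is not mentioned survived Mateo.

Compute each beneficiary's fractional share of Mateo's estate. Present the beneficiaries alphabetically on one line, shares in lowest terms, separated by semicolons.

There is no surviving spouse, so the entire estate passes to Mateo's descendants per stirpes.
The estate is divided into 3 equal shares of 1/3 among Fernando, Diego, Teodoro.
Fernando predeceased; the 1/3 allotted to Fernando's branch passes to Fernando's issue by representation.
The 1/3 is divided into 3 equal shares of 1/9 among Ursula, Nieves, Valentina.
Ursula is living and takes 1/9.
Nieves is living and takes 1/9.
Valentina is living and takes 1/9.
Diego is living and takes 1/3.
Teodoro predeceased; the 1/3 allotted to Teodoro's branch passes to Teodoro's issue by representation.
The 1/3 is divided into 4 equal shares of 1/12 among Pilar, Elena, Yago, Ximena.
Pilar is living and takes 1/12.
Elena is living and takes 1/12.
Yago is living and takes 1/12.
Ximena predeceased; the 1/12 allotted to Ximena's branch passes to Ximena's issue by representation.
Soledad is the sole taker at this level and receives the full 1/12.

Diego 1/3; Elena 1/12; Nieves 1/9; Pilar 1/12; Soledad 1/12; Ursula 1/9; Valentina 1/9; Yago 1/12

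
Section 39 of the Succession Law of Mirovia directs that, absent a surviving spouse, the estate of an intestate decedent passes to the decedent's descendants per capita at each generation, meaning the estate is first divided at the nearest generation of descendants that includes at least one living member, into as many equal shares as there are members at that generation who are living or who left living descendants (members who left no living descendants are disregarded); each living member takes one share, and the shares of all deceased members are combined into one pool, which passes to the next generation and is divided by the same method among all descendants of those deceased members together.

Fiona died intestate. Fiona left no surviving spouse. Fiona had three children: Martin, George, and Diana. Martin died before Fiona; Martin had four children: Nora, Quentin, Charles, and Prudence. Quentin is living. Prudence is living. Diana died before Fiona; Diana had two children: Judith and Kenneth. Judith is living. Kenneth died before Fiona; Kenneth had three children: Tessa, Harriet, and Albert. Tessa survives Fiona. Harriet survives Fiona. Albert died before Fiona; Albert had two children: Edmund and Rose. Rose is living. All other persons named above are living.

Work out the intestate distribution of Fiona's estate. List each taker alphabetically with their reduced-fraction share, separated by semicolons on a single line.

Charles 1/9; Edmund 1/54; George 1/3; Harriet 1/27; Judith 1/9; Nora 1/9; Prudence 1/9; Quentin 1/9; Rose 1/54; Tessa 1/27

There is no surviving spouse, so the entire estate passes to Fiona's descendants per capita at each generation.
At generation 1 (Martin, George, Diana) there are 3 shares of (1)/3 = 1/3 each.
Living: George — each takes 1/3.
Deceased: Martin and Diana. Their combined 2/3 is pooled and carried to generation 2.
At generation 2 (Nora, Quentin, Charles, Prudence, Judith, Kenneth) there are 6 shares of (2/3)/6 = 1/9 each.
Living: Nora, Quentin, Charles, Prudence, and Judith — each takes 1/9.
Deceased: Kenneth. That 1/9 share is carried to generation 3.
At generation 3 (Tessa, Harriet, Albert) there are 3 shares of (1/9)/3 = 1/27 each.
Living: Tessa and Harriet — each takes 1/27.
Deceased: Albert. That 1/27 share is carried to generation 4.
At generation 4 (Edmund, Rose) there are 2 shares of (1/27)/2 = 1/54 each.
Living: Edmund and Rose — each takes 1/54.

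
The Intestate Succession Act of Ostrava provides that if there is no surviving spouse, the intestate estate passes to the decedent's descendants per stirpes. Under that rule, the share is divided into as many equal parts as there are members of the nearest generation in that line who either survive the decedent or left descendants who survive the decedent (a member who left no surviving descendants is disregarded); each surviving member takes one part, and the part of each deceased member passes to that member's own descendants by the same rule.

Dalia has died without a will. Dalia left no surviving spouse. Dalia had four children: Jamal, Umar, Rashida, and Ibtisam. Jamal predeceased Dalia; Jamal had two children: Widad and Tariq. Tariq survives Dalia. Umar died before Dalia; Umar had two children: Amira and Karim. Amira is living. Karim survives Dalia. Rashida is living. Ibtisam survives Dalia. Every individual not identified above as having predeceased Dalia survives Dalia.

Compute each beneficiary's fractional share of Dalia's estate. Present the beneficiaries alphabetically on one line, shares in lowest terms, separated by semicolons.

There is no surviving spouse, so the entire estate passes to Dalia's descendants per stirpes.
The estate is divided into 4 equal shares of 1/4 among Jamal, Umar, Rashida, Ibtisam.
Jamal predeceased; the 1/4 allotted to Jamal's branch passes to Jamal's issue by representation.
The 1/4 is divided into 2 equal shares of 1/8 among Widad, Tariq.
Widad is living and takes 1/8.
Tariq is living and takes 1/8.
Umar predeceased; the 1/4 allotted to Umar's branch passes to Umar's issue by representation.
The 1/4 is divided into 2 equal shares of 1/8 among Amira, Karim.
Amira is living and takes 1/8.
Karim is living and takes 1/8.
Rashida is living and takes 1/4.
Ibtisam is living and takes 1/4.

Amira 1/8; Ibtisam 1/4; Karim 1/8; Rashida 1/4; Tariq 1/8; Widad 1/8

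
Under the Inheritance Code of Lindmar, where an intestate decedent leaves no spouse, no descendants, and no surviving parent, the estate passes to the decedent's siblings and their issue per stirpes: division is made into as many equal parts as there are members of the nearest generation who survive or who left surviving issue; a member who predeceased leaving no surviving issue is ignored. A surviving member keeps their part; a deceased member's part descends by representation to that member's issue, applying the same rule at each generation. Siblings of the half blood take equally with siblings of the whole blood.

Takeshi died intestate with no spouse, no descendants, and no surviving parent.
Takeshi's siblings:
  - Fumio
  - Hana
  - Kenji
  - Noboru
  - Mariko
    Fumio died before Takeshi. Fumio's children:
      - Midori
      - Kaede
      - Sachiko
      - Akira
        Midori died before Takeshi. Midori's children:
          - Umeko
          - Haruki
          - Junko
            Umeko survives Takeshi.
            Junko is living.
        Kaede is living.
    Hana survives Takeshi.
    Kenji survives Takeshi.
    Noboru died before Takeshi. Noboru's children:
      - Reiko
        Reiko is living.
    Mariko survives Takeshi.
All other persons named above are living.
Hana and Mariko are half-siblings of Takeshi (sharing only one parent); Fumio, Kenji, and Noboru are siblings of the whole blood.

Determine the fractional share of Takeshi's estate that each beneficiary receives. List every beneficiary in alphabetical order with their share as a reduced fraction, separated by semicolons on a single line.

Akira 1/20; Hana 1/5; Haruki 1/60; Junko 1/60; Kaede 1/20; Kenji 1/5; Mariko 1/5; Reiko 1/5; Sachiko 1/20; Umeko 1/60

No spouse, descendants, or parent survives, so the estate passes to Takeshi's siblings per stirpes.
Half-blood and whole-blood siblings take equally under the stated rule.
The estate is divided into 5 equal shares of 1/5 among Fumio, Hana, Kenji, Noboru, Mariko.
Fumio predeceased; the 1/5 allotted to Fumio's branch passes to Fumio's issue by representation.
The 1/5 is divided into 4 equal shares of 1/20 among Midori, Kaede, Sachiko, Akira.
Midori predeceased; the 1/20 allotted to Midori's branch passes to Midori's issue by representation.
The 1/20 is divided into 3 equal shares of 1/60 among Umeko, Haruki, Junko.
Umeko is living and takes 1/60.
Haruki is living and takes 1/60.
Junko is living and takes 1/60.
Kaede is living and takes 1/20.
Sachiko is living and takes 1/20.
Akira is living and takes 1/20.
Hana is living and takes 1/5.
Kenji is living and takes 1/5.
Noboru predeceased; the 1/5 allotted to Noboru's branch passes to Noboru's issue by representation.
Reiko is the sole taker at this level and receives the full 1/5.
Mariko is living and takes 1/5.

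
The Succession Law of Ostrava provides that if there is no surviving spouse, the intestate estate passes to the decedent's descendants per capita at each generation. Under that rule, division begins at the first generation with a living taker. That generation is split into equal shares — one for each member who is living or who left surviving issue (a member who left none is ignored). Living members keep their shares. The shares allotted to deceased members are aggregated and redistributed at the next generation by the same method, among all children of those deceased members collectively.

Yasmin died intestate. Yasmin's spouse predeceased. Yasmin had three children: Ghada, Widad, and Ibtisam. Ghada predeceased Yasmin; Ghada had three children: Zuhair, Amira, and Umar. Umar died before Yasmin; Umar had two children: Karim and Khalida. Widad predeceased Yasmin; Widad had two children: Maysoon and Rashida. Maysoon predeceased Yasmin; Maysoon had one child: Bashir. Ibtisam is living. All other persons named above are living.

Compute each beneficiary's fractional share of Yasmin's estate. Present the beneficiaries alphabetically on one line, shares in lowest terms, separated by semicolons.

There is no surviving spouse, so the entire estate passes to Yasmin's descendants per capita at each generation.
At generation 1 (Ghada, Widad, Ibtisam) there are 3 shares of (1)/3 = 1/3 each.
Living: Ibtisam — each takes 1/3.
Deceased: Ghada and Widad. Their combined 2/3 is pooled and carried to generation 2.
At generation 2 (Zuhair, Amira, Umar, Maysoon, Rashida) there are 5 shares of (2/3)/5 = 2/15 each.
Living: Zuhair, Amira, and Rashida — each takes 2/15.
Deceased: Umar and Maysoon. Their combined 4/15 is pooled and carried to generation 3.
At generation 3 (Karim, Khalida, Bashir) there are 3 shares of (4/15)/3 = 4/45 each.
Living: Karim, Khalida, and Bashir — each takes 4/45.

Amira 2/15; Bashir 4/45; Ibtisam 1/3; Karim 4/45; Khalida 4/45; Rashida 2/15; Zuhair 2/15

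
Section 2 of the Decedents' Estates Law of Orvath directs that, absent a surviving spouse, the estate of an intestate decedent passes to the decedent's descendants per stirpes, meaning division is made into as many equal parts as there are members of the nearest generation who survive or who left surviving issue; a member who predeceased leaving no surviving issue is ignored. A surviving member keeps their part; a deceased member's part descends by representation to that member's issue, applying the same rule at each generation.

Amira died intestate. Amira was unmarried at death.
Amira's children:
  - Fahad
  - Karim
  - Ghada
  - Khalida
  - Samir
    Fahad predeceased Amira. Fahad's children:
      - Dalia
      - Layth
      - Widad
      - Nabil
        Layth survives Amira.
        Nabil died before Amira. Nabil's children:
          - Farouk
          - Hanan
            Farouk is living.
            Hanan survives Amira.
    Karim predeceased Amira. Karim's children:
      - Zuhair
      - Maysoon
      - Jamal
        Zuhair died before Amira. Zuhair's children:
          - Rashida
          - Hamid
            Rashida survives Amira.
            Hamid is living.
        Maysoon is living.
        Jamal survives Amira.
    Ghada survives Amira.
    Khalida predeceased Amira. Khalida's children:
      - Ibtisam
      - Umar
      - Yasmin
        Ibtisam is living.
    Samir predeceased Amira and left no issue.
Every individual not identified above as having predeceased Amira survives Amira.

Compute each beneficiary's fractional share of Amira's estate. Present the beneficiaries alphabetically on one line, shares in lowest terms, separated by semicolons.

Dalia 1/16; Farouk 1/32; Ghada 1/4; Hamid 1/24; Hanan 1/32; Ibtisam 1/12; Jamal 1/12; Layth 1/16; Maysoon 1/12; Rashida 1/24; Umar 1/12; Widad 1/16; Yasmin 1/12

There is no surviving spouse, so the entire estate passes to Amira's descendants per stirpes.
Samir left no surviving issue, so that branch lapses and is disregarded.
The estate is divided into 4 equal shares of 1/4 among Fahad, Karim, Ghada, Khalida.
Fahad predeceased; the 1/4 allotted to Fahad's branch passes to Fahad's issue by representation.
The 1/4 is divided into 4 equal shares of 1/16 among Dalia, Layth, Widad, Nabil.
Dalia is living and takes 1/16.
Layth is living and takes 1/16.
Widad is living and takes 1/16.
Nabil predeceased; the 1/16 allotted to Nabil's branch passes to Nabil's issue by representation.
The 1/16 is divided into 2 equal shares of 1/32 among Farouk, Hanan.
Farouk is living and takes 1/32.
Hanan is living and takes 1/32.
Karim predeceased; the 1/4 allotted to Karim's branch passes to Karim's issue by representation.
The 1/4 is divided into 3 equal shares of 1/12 among Zuhair, Maysoon, Jamal.
Zuhair predeceased; the 1/12 allotted to Zuhair's branch passes to Zuhair's issue by representation.
The 1/12 is divided into 2 equal shares of 1/24 among Rashida, Hamid.
Rashida is living and takes 1/24.
Hamid is living and takes 1/24.
Maysoon is living and takes 1/12.
Jamal is living and takes 1/12.
Ghada is living and takes 1/4.
Khalida predeceased; the 1/4 allotted to Khalida's branch passes to Khalida's issue by representation.
The 1/4 is divided into 3 equal shares of 1/12 among Ibtisam, Umar, Yasmin.
Ibtisam is living and takes 1/12.
Umar is living and takes 1/12.
Yasmin is living and takes 1/12.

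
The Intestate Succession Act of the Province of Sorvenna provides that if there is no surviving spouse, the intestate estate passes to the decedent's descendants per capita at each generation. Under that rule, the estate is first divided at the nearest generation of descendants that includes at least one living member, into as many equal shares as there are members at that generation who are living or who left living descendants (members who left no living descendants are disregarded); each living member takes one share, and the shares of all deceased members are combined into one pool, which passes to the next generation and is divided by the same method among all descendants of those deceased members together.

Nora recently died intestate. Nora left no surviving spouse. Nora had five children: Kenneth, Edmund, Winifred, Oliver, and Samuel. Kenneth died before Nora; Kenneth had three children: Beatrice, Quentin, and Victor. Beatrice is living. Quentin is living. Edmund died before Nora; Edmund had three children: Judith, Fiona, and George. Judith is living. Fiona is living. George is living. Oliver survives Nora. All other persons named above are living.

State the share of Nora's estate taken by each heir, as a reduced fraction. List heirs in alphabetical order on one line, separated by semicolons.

There is no surviving spouse, so the entire estate passes to Nora's descendants per capita at each generation.
At generation 1 (Kenneth, Edmund, Winifred, Oliver, Samuel) there are 5 shares of (1)/5 = 1/5 each.
Living: Winifred, Oliver, and Samuel — each takes 1/5.
Deceased: Kenneth and Edmund. Their combined 2/5 is pooled and carried to generation 2.
At generation 2 (Beatrice, Quentin, Victor, Judith, Fiona, George) there are 6 shares of (2/5)/6 = 1/15 each.
Living: Beatrice, Quentin, Victor, Judith, Fiona, and George — each takes 1/15.

Beatrice 1/15; Fiona 1/15; George 1/15; Judith 1/15; Oliver 1/5; Quentin 1/15; Samuel 1/5; Victor 1/15; Winifred 1/5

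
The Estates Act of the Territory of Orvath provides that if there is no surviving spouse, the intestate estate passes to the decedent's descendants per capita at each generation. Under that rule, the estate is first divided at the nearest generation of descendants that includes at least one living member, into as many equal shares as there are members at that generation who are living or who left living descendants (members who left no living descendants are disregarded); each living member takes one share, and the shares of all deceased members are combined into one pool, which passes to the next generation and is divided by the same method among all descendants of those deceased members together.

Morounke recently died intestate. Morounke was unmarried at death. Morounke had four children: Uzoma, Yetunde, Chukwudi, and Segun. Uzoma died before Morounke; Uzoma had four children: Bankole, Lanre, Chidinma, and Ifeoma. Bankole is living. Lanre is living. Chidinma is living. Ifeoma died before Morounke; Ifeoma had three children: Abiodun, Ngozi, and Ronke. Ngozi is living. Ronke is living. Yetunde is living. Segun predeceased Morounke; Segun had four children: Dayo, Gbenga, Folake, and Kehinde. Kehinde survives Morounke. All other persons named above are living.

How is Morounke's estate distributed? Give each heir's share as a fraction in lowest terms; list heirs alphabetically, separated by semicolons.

There is no surviving spouse, so the entire estate passes to Morounke's descendants per capita at each generation.
At generation 1 (Uzoma, Yetunde, Chukwudi, Segun) there are 4 shares of (1)/4 = 1/4 each.
Living: Yetunde and Chukwudi — each takes 1/4.
Deceased: Uzoma and Segun. Their combined 1/2 is pooled and carried to generation 2.
At generation 2 (Bankole, Lanre, Chidinma, Ifeoma, Dayo, Gbenga, Folake, Kehinde) there are 8 shares of (1/2)/8 = 1/16 each.
Living: Bankole, Lanre, Chidinma, Dayo, Gbenga, Folake, and Kehinde — each takes 1/16.
Deceased: Ifeoma. That 1/16 share is carried to generation 3.
At generation 3 (Abiodun, Ngozi, Ronke) there are 3 shares of (1/16)/3 = 1/48 each.
Living: Abiodun, Ngozi, and Ronke — each takes 1/48.

Abiodun 1/48; Bankole 1/16; Chidinma 1/16; Chukwudi 1/4; Dayo 1/16; Folake 1/16; Gbenga 1/16; Kehinde 1/16; Lanre 1/16; Ngozi 1/48; Ronke 1/48; Yetunde 1/4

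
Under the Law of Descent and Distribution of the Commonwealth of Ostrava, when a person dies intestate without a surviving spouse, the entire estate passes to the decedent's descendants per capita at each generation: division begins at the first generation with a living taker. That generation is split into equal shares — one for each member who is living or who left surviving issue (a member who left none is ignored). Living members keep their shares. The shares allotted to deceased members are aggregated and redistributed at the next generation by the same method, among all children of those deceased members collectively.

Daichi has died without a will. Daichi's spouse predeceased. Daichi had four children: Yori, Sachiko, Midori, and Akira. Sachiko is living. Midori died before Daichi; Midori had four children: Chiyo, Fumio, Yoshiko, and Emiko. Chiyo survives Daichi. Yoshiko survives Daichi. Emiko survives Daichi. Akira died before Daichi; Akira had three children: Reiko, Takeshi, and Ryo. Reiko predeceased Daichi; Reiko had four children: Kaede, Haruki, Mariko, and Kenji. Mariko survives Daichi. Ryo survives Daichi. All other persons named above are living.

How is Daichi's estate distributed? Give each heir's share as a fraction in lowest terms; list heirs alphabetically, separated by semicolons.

Chiyo 1/14; Emiko 1/14; Fumio 1/14; Haruki 1/56; Kaede 1/56; Kenji 1/56; Mariko 1/56; Ryo 1/14; Sachiko 1/4; Takeshi 1/14; Yori 1/4; Yoshiko 1/14

There is no surviving spouse, so the entire estate passes to Daichi's descendants per capita at each generation.
At generation 1 (Yori, Sachiko, Midori, Akira) there are 4 shares of (1)/4 = 1/4 each.
Living: Yori and Sachiko — each takes 1/4.
Deceased: Midori and Akira. Their combined 1/2 is pooled and carried to generation 2.
At generation 2 (Chiyo, Fumio, Yoshiko, Emiko, Reiko, Takeshi, Ryo) there are 7 shares of (1/2)/7 = 1/14 each.
Living: Chiyo, Fumio, Yoshiko, Emiko, Takeshi, and Ryo — each takes 1/14.
Deceased: Reiko. That 1/14 share is carried to generation 3.
At generation 3 (Kaede, Haruki, Mariko, Kenji) there are 4 shares of (1/14)/4 = 1/56 each.
Living: Kaede, Haruki, Mariko, and Kenji — each takes 1/56.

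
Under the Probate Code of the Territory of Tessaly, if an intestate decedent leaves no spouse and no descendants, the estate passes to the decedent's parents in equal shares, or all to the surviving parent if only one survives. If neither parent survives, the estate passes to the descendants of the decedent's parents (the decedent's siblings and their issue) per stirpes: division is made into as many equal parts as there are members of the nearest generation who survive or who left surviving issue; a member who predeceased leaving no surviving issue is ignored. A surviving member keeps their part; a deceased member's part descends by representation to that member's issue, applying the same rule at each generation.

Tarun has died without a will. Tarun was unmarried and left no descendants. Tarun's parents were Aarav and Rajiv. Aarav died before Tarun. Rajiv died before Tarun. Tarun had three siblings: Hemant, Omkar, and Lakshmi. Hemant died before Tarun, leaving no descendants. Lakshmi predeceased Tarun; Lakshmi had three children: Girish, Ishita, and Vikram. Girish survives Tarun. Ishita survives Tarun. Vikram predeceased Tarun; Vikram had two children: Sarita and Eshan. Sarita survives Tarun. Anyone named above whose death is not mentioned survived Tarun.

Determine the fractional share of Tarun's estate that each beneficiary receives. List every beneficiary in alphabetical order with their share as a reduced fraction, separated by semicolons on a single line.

Neither parent survives and there are no descendants, so the estate passes to Tarun's siblings and their issue per stirpes.
Hemant left no surviving issue, so that branch lapses and is disregarded.
The estate is divided into 2 equal shares of 1/2 among Omkar, Lakshmi.
Omkar is living and takes 1/2.
Lakshmi predeceased; the 1/2 allotted to Lakshmi's branch passes to Lakshmi's issue by representation.
The 1/2 is divided into 3 equal shares of 1/6 among Girish, Ishita, Vikram.
Girish is living and takes 1/6.
Ishita is living and takes 1/6.
Vikram predeceased; the 1/6 allotted to Vikram's branch passes to Vikram's issue by representation.
The 1/6 is divided into 2 equal shares of 1/12 among Sarita, Eshan.
Sarita is living and takes 1/12.
Eshan is living and takes 1/12.

Eshan 1/12; Girish 1/6; Ishita 1/6; Omkar 1/2; Sarita 1/12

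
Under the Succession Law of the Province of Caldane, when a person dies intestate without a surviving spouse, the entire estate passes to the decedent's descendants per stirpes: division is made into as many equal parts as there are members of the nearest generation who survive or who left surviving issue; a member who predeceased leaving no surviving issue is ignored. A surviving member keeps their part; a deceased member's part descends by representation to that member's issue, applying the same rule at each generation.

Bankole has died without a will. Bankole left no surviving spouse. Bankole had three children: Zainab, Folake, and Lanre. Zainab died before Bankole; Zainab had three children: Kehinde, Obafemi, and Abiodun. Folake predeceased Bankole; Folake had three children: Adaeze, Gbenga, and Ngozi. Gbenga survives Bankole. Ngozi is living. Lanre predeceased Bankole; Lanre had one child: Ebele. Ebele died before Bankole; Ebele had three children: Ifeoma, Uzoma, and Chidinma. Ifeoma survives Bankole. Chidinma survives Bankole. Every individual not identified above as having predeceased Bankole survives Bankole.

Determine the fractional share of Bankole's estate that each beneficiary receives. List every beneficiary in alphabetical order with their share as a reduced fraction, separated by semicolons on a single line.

Abiodun 1/9; Adaeze 1/9; Chidinma 1/9; Gbenga 1/9; Ifeoma 1/9; Kehinde 1/9; Ngozi 1/9; Obafemi 1/9; Uzoma 1/9

There is no surviving spouse, so the entire estate passes to Bankole's descendants per stirpes.
The estate is divided into 3 equal shares of 1/3 among Zainab, Folake, Lanre.
Zainab predeceased; the 1/3 allotted to Zainab's branch passes to Zainab's issue by representation.
The 1/3 is divided into 3 equal shares of 1/9 among Kehinde, Obafemi, Abiodun.
Kehinde is living and takes 1/9.
Obafemi is living and takes 1/9.
Abiodun is living and takes 1/9.
Folake predeceased; the 1/3 allotted to Folake's branch passes to Folake's issue by representation.
The 1/3 is divided into 3 equal shares of 1/9 among Adaeze, Gbenga, Ngozi.
Adaeze is living and takes 1/9.
Gbenga is living and takes 1/9.
Ngozi is living and takes 1/9.
Lanre predeceased; the 1/3 allotted to Lanre's branch passes to Lanre's issue by representation.
Ebele's line is the sole branch at this level, so the full 1/3 passes to Ebele's issue by representation.
The 1/3 is divided into 3 equal shares of 1/9 among Ifeoma, Uzoma, Chidinma.
Ifeoma is living and takes 1/9.
Uzoma is living and takes 1/9.
Chidinma is living and takes 1/9.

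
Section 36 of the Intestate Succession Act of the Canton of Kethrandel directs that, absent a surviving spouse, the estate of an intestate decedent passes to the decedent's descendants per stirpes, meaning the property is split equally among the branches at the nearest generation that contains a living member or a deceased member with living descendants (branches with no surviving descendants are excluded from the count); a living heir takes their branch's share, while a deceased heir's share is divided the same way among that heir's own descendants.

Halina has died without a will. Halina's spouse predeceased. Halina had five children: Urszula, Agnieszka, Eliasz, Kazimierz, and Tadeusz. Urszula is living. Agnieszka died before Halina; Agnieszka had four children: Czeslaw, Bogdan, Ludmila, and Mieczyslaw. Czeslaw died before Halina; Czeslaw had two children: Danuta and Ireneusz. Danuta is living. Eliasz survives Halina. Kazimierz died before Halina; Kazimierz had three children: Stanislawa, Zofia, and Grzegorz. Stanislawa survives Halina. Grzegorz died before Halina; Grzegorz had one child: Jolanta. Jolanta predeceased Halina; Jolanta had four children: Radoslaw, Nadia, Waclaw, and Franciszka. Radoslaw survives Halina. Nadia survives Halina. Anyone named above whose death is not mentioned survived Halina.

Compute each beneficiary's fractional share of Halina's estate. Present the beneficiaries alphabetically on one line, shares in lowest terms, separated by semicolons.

There is no surviving spouse, so the entire estate passes to Halina's descendants per stirpes.
The estate is divided into 5 equal shares of 1/5 among Urszula, Agnieszka, Eliasz, Kazimierz, Tadeusz.
Urszula is living and takes 1/5.
Agnieszka predeceased; the 1/5 allotted to Agnieszka's branch passes to Agnieszka's issue by representation.
The 1/5 is divided into 4 equal shares of 1/20 among Czeslaw, Bogdan, Ludmila, Mieczyslaw.
Czeslaw predeceased; the 1/20 allotted to Czeslaw's branch passes to Czeslaw's issue by representation.
The 1/20 is divided into 2 equal shares of 1/40 among Danuta, Ireneusz.
Danuta is living and takes 1/40.
Ireneusz is living and takes 1/40.
Bogdan is living and takes 1/20.
Ludmila is living and takes 1/20.
Mieczyslaw is living and takes 1/20.
Eliasz is living and takes 1/5.
Kazimierz predeceased; the 1/5 allotted to Kazimierz's branch passes to Kazimierz's issue by representation.
The 1/5 is divided into 3 equal shares of 1/15 among Stanislawa, Zofia, Grzegorz.
Stanislawa is living and takes 1/15.
Zofia is living and takes 1/15.
Grzegorz predeceased; the 1/15 allotted to Grzegorz's branch passes to Grzegorz's issue by representation.
Jolanta's line is the sole branch at this level, so the full 1/15 passes to Jolanta's issue by representation.
The 1/15 is divided into 4 equal shares of 1/60 among Radoslaw, Nadia, Waclaw, Franciszka.
Radoslaw is living and takes 1/60.
Nadia is living and takes 1/60.
Waclaw is living and takes 1/60.
Franciszka is living and takes 1/60.
Tadeusz is living and takes 1/5.

Bogdan 1/20; Danuta 1/40; Eliasz 1/5; Franciszka 1/60; Ireneusz 1/40; Ludmila 1/20; Mieczyslaw 1/20; Nadia 1/60; Radoslaw 1/60; Stanislawa 1/15; Tadeusz 1/5; Urszula 1/5; Waclaw 1/60; Zofia 1/15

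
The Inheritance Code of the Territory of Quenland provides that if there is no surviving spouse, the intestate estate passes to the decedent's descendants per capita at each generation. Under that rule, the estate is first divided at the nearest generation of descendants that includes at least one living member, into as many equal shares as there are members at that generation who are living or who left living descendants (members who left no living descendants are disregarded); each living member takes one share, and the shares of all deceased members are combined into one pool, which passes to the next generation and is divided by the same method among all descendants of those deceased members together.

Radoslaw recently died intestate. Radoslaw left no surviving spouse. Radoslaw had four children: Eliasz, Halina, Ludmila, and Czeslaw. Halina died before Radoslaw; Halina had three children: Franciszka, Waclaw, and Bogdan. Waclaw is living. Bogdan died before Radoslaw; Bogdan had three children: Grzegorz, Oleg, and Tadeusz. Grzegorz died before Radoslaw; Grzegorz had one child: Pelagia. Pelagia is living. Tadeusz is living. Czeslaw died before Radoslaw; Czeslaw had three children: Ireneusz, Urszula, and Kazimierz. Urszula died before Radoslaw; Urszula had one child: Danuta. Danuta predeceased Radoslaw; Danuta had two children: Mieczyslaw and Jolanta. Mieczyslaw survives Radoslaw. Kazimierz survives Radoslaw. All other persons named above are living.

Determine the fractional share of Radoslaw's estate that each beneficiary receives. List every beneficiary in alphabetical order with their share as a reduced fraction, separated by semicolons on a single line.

There is no surviving spouse, so the entire estate passes to Radoslaw's descendants per capita at each generation.
At generation 1 (Eliasz, Halina, Ludmila, Czeslaw) there are 4 shares of (1)/4 = 1/4 each.
Living: Eliasz and Ludmila — each takes 1/4.
Deceased: Halina and Czeslaw. Their combined 1/2 is pooled and carried to generation 2.
At generation 2 (Franciszka, Waclaw, Bogdan, Ireneusz, Urszula, Kazimierz) there are 6 shares of (1/2)/6 = 1/12 each.
Living: Franciszka, Waclaw, Ireneusz, and Kazimierz — each takes 1/12.
Deceased: Bogdan and Urszula. Their combined 1/6 is pooled and carried to generation 3.
At generation 3 (Grzegorz, Oleg, Tadeusz, Danuta) there are 4 shares of (1/6)/4 = 1/24 each.
Living: Oleg and Tadeusz — each takes 1/24.
Deceased: Grzegorz and Danuta. Their combined 1/12 is pooled and carried to generation 4.
At generation 4 (Pelagia, Mieczyslaw, Jolanta) there are 3 shares of (1/12)/3 = 1/36 each.
Living: Pelagia, Mieczyslaw, and Jolanta — each takes 1/36.

Eliasz 1/4; Franciszka 1/12; Ireneusz 1/12; Jolanta 1/36; Kazimierz 1/12; Ludmila 1/4; Mieczyslaw 1/36; Oleg 1/24; Pelagia 1/36; Tadeusz 1/24; Waclaw 1/12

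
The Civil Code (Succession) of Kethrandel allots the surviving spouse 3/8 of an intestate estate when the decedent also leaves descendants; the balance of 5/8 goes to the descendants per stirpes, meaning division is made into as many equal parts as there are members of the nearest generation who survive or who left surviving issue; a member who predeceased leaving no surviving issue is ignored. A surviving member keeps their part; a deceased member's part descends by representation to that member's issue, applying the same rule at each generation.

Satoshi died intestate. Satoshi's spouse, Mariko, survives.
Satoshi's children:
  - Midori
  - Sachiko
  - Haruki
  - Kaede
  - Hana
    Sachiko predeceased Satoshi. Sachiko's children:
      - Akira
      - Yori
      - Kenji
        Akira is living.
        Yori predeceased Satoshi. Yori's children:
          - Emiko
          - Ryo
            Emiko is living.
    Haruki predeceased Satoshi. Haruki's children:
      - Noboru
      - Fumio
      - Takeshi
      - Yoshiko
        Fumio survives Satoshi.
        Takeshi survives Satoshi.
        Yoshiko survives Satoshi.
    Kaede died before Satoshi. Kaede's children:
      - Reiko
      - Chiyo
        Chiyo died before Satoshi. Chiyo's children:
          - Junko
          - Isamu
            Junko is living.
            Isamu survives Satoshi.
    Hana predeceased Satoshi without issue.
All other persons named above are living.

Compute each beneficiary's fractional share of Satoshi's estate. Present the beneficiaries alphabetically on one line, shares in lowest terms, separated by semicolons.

Mariko, as surviving spouse, takes 3/8.
The remaining 5/8 passes to Satoshi's descendants per stirpes.
Hana left no surviving issue, so that branch lapses and is disregarded.
The 5/8 is divided into 4 equal shares of 5/32 among Midori, Sachiko, Haruki, Kaede.
Midori is living and takes 5/32.
Sachiko predeceased; the 5/32 allotted to Sachiko's branch passes to Sachiko's issue by representation.
The 5/32 is divided into 3 equal shares of 5/96 among Akira, Yori, Kenji.
Akira is living and takes 5/96.
Yori predeceased; the 5/96 allotted to Yori's branch passes to Yori's issue by representation.
The 5/96 is divided into 2 equal shares of 5/192 among Emiko, Ryo.
Emiko is living and takes 5/192.
Ryo is living and takes 5/192.
Kenji is living and takes 5/96.
Haruki predeceased; the 5/32 allotted to Haruki's branch passes to Haruki's issue by representation.
The 5/32 is divided into 4 equal shares of 5/128 among Noboru, Fumio, Takeshi, Yoshiko.
Noboru is living and takes 5/128.
Fumio is living and takes 5/128.
Takeshi is living and takes 5/128.
Yoshiko is living and takes 5/128.
Kaede predeceased; the 5/32 allotted to Kaede's branch passes to Kaede's issue by representation.
The 5/32 is divided into 2 equal shares of 5/64 among Reiko, Chiyo.
Reiko is living and takes 5/64.
Chiyo predeceased; the 5/64 allotted to Chiyo's branch passes to Chiyo's issue by representation.
The 5/64 is divided into 2 equal shares of 5/128 among Junko, Isamu.
Junko is living and takes 5/128.
Isamu is living and takes 5/128.

Akira 5/96; Emiko 5/192; Fumio 5/128; Isamu 5/128; Junko 5/128; Kenji 5/96; Mariko 3/8; Midori 5/32; Noboru 5/128; Reiko 5/64; Ryo 5/192; Takeshi 5/128; Yoshiko 5/128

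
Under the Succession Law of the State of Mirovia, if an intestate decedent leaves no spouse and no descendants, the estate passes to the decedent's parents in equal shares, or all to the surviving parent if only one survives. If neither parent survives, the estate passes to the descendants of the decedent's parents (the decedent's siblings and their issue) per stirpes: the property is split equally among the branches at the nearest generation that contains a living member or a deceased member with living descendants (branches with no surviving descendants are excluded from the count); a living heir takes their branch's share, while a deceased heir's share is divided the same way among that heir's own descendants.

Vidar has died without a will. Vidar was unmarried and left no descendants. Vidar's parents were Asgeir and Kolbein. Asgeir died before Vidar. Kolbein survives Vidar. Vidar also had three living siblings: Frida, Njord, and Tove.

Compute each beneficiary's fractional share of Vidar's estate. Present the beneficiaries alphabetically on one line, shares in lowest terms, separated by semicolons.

Kolbein 1

Only one parent, Kolbein, survives, so Kolbein takes the entire estate. The siblings take nothing because a surviving parent has priority.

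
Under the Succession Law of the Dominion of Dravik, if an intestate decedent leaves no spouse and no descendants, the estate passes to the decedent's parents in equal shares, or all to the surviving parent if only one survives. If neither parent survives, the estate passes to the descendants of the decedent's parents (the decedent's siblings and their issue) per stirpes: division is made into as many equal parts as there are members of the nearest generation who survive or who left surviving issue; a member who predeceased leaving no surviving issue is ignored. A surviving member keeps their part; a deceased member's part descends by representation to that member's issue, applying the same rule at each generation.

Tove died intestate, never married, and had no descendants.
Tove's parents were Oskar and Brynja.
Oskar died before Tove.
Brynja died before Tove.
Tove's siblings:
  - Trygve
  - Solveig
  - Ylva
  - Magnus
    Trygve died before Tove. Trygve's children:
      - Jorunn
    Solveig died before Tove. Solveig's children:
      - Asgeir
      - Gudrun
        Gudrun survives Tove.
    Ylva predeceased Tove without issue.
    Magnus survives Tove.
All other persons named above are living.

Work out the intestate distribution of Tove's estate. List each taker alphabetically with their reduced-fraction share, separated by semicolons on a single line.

Asgeir 1/6; Gudrun 1/6; Jorunn 1/3; Magnus 1/3

Neither parent survives and there are no descendants, so the estate passes to Tove's siblings and their issue per stirpes.
Ylva left no surviving issue, so that branch lapses and is disregarded.
The estate is divided into 3 equal shares of 1/3 among Trygve, Solveig, Magnus.
Trygve predeceased; the 1/3 allotted to Trygve's branch passes to Trygve's issue by representation.
Jorunn is the sole taker at this level and receives the full 1/3.
Solveig predeceased; the 1/3 allotted to Solveig's branch passes to Solveig's issue by representation.
The 1/3 is divided into 2 equal shares of 1/6 among Asgeir, Gudrun.
Asgeir is living and takes 1/6.
Gudrun is living and takes 1/6.
Magnus is living and takes 1/3.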